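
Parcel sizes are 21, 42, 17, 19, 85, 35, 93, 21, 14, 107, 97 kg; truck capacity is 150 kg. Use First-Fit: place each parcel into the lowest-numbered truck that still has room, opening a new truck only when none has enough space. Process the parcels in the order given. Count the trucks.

Put 21 kg in truck 1; 129 kg remain.
Put 42 kg in truck 1; 87 kg remain.
Put 17 kg in truck 1; 70 kg remain.
Put 19 kg in truck 1; 51 kg remain.
Put 85 kg in truck 2; 65 kg remain.
Put 35 kg in truck 1; 16 kg remain.
Put 93 kg in truck 3; 57 kg remain.
Put 21 kg in truck 2; 44 kg remain.
Put 14 kg in truck 1; 2 kg remain.
Put 107 kg in truck 4; 43 kg remain.
Put 97 kg in truck 5; 53 kg remain.
Final trucks: [21,42,17,19,35,14] [85,21] [93] [107] [97].

5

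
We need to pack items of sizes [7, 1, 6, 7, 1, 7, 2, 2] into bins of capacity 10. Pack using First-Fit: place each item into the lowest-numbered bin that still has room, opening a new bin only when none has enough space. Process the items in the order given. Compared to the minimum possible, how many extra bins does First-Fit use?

0

First-Fit: [7,1,1] [6,2,2] [7] [7] → 4 bins.
Total size 33; any packing needs at least ⌈33/10⌉ = 4 bins.
So 4 is already optimal.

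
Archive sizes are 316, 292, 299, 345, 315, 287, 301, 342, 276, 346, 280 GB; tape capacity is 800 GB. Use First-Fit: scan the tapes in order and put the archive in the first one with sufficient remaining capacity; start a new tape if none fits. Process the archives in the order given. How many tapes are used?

6

Put 316 GB in tape 1; 484 GB remain.
Put 292 GB in tape 1; 192 GB remain.
Put 299 GB in tape 2; 501 GB remain.
Put 345 GB in tape 2; 156 GB remain.
Put 315 GB in tape 3; 485 GB remain.
Put 287 GB in tape 3; 198 GB remain.
Put 301 GB in tape 4; 499 GB remain.
Put 342 GB in tape 4; 157 GB remain.
Put 276 GB in tape 5; 524 GB remain.
Put 346 GB in tape 5; 178 GB remain.
Put 280 GB in tape 6; 520 GB remain.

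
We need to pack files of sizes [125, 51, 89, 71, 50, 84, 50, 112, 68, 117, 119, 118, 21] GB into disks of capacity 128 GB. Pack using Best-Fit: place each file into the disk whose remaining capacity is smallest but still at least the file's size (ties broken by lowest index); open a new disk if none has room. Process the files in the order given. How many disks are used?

disk 1: place 125 GB, 3 GB left
disk 2: place 51 GB, 77 GB left
disk 3: place 89 GB, 39 GB left
disk 2: place 71 GB, 6 GB left
disk 4: place 50 GB, 78 GB left
disk 5: place 84 GB, 44 GB left
disk 4: place 50 GB, 28 GB left
disk 6: place 112 GB, 16 GB left
disk 7: place 68 GB, 60 GB left
disk 8: place 117 GB, 11 GB left
disk 9: place 119 GB, 9 GB left
disk 10: place 118 GB, 10 GB left
disk 4: place 21 GB, 7 GB left
Final disks: [125] [51,71] [89] [50,50,21] [84] [112] [68] [117] [119] [118].

10 disks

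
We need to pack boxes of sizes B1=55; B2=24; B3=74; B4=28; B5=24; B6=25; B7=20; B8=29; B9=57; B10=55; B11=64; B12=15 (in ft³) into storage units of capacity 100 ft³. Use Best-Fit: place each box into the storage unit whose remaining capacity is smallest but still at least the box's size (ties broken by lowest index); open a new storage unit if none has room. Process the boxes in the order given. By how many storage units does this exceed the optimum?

1

Best-Fit: [55,24,20] [74,24] [28,25,29,15] [57] [55] [64] → 6 storage units.
Total size 470 ft³; any packing needs at least ⌈470/100⌉ = 5 storage units.
An optimal packing achieves that bound: [74,25] [64,29] [57,28,15] [55,24,20] [55,24] → 5 storage units.
Excess: 6 − 5 = 1.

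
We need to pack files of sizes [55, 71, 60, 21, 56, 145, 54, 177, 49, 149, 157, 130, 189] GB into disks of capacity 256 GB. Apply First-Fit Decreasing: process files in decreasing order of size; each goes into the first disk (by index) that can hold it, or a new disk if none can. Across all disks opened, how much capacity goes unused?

223

Sorted descending: 189, 177, 157, 149, 145, 130, 71, 60, 56, 55, 54, 49, 21.
189 GB → disk 1 (remaining 67 GB)
177 GB → disk 2 (remaining 79 GB)
157 GB → disk 3 (remaining 99 GB)
149 GB → disk 4 (remaining 107 GB)
145 GB → disk 5 (remaining 111 GB)
130 GB → disk 6 (remaining 126 GB)
71 GB → disk 2 (remaining 8 GB)
60 GB → disk 1 (remaining 7 GB)
56 GB → disk 3 (remaining 43 GB)
55 GB → disk 4 (remaining 52 GB)
54 GB → disk 5 (remaining 57 GB)
49 GB → disk 4 (remaining 3 GB)
21 GB → disk 3 (remaining 22 GB)
6 disks × 256 GB = 1536 GB; used 1313 GB; unused 223 GB.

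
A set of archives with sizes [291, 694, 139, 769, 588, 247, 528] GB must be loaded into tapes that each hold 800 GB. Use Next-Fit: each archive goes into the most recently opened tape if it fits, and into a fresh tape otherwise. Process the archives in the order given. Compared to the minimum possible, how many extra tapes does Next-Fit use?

Next-Fit: [291] [694] [139] [769] [588] [247,528] → 6 tapes.
Total size 3256 GB; any packing needs at least ⌈3256/800⌉ = 5 tapes.
An optimal packing achieves that bound: [769] [694] [588,139] [528,247] [291] → 5 tapes.
Excess: 6 − 5 = 1.

1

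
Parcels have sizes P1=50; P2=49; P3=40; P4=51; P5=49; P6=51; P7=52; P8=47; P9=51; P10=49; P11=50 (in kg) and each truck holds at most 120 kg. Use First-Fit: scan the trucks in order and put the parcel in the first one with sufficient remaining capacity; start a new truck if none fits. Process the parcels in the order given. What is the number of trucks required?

Put P1 (50 kg) in truck 1; 70 kg remain.
Put P2 (49 kg) in truck 1; 21 kg remain.
Put P3 (40 kg) in truck 2; 80 kg remain.
Put P4 (51 kg) in truck 2; 29 kg remain.
Put P5 (49 kg) in truck 3; 71 kg remain.
Put P6 (51 kg) in truck 3; 20 kg remain.
Put P7 (52 kg) in truck 4; 68 kg remain.
Put P8 (47 kg) in truck 4; 21 kg remain.
Put P9 (51 kg) in truck 5; 69 kg remain.
Put P10 (49 kg) in truck 5; 20 kg remain.
Put P11 (50 kg) in truck 6; 70 kg remain.

6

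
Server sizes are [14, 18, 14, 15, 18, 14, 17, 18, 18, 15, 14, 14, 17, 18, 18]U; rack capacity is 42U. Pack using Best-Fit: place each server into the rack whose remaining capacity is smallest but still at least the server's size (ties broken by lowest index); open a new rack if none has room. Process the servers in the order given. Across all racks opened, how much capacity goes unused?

Put 14U in rack 1; 28U remain.
Put 18U in rack 1; 10U remain.
Put 14U in rack 2; 28U remain.
Put 15U in rack 2; 13U remain.
Put 18U in rack 3; 24U remain.
Put 14U in rack 3; 10U remain.
Put 17U in rack 4; 25U remain.
Put 18U in rack 4; 7U remain.
Put 18U in rack 5; 24U remain.
Put 15U in rack 5; 9U remain.
Put 14U in rack 6; 28U remain.
Put 14U in rack 6; 14U remain.
Put 17U in rack 7; 25U remain.
Put 18U in rack 7; 7U remain.
Put 18U in rack 8; 24U remain.
8 racks × 42U = 336U; used 242U; unused 94U.

94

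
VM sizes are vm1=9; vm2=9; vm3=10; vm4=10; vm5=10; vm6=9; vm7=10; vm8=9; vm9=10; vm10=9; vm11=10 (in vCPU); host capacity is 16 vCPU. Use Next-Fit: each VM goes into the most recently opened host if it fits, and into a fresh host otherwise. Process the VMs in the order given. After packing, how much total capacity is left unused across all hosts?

71

vm1 (9 vCPU) → host 1 (remaining 7 vCPU)
vm2 (9 vCPU) → host 2 (remaining 7 vCPU)
vm3 (10 vCPU) → host 3 (remaining 6 vCPU)
vm4 (10 vCPU) → host 4 (remaining 6 vCPU)
vm5 (10 vCPU) → host 5 (remaining 6 vCPU)
vm6 (9 vCPU) → host 6 (remaining 7 vCPU)
vm7 (10 vCPU) → host 7 (remaining 6 vCPU)
vm8 (9 vCPU) → host 8 (remaining 7 vCPU)
vm9 (10 vCPU) → host 9 (remaining 6 vCPU)
vm10 (9 vCPU) → host 10 (remaining 7 vCPU)
vm11 (10 vCPU) → host 11 (remaining 6 vCPU)
11 hosts × 16 vCPU = 176 vCPU; used 105 vCPU; unused 71 vCPU.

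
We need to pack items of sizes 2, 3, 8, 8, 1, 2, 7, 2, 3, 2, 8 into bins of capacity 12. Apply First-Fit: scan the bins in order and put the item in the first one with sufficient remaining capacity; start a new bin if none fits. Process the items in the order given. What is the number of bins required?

5 bins

Put 2 in bin 1; 10 remain.
Put 3 in bin 1; 7 remain.
Put 8 in bin 2; 4 remain.
Put 8 in bin 3; 4 remain.
Put 1 in bin 1; 6 remain.
Put 2 in bin 1; 4 remain.
Put 7 in bin 4; 5 remain.
Put 2 in bin 1; 2 remain.
Put 3 in bin 2; 1 remain.
Put 2 in bin 1; 0 remain.
Put 8 in bin 5; 4 remain.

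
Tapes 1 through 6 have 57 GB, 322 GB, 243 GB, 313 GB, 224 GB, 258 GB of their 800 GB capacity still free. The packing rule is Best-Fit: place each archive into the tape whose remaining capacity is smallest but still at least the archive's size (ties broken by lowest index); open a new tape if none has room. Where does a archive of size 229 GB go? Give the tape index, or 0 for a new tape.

3

Tapes with room: tape 2 (322 GB), tape 3 (243 GB), tape 4 (313 GB), tape 6 (258 GB).
Tightest fit is tape 3 with 243 GB free.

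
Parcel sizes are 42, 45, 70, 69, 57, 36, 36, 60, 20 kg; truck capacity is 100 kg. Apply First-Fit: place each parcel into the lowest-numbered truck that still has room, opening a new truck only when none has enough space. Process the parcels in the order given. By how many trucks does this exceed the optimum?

First-Fit: [42,45] [70,20] [69] [57,36] [36,60] → 5 trucks.
Total size 435 kg; any packing needs at least ⌈435/100⌉ = 5 trucks.
So 5 is already optimal.

0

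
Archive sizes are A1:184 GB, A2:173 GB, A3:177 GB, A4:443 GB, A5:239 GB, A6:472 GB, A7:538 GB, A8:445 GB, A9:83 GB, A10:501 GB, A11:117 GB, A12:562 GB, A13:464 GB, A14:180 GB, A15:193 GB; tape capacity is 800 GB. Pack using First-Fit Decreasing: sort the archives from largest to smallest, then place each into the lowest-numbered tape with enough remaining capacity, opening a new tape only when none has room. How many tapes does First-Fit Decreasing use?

Sorted descending: 562, 538, 501, 472, 464, 445, 443, 239, 193, 184, 180, 177, 173, 117, 83.
tape 1: place 562 GB, 238 GB left
tape 2: place 538 GB, 262 GB left
tape 3: place 501 GB, 299 GB left
tape 4: place 472 GB, 328 GB left
tape 5: place 464 GB, 336 GB left
tape 6: place 445 GB, 355 GB left
tape 7: place 443 GB, 357 GB left
tape 2: place 239 GB, 23 GB left
tape 1: place 193 GB, 45 GB left
tape 3: place 184 GB, 115 GB left
tape 4: place 180 GB, 148 GB left
tape 5: place 177 GB, 159 GB left
tape 6: place 173 GB, 182 GB left
tape 4: place 117 GB, 31 GB left
tape 3: place 83 GB, 32 GB left
Final tapes: [562,193] [538,239] [501,184,83] [472,180,117] [464,177] [445,173] [443].

7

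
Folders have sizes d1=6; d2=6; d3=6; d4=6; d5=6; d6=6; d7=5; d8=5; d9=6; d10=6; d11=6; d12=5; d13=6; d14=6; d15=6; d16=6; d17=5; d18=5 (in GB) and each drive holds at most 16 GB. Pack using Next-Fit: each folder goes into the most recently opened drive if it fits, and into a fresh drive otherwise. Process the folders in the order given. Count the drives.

8

drive 1: place d1 (6 GB), 10 GB left
drive 1: place d2 (6 GB), 4 GB left
drive 2: place d3 (6 GB), 10 GB left
drive 2: place d4 (6 GB), 4 GB left
drive 3: place d5 (6 GB), 10 GB left
drive 3: place d6 (6 GB), 4 GB left
drive 4: place d7 (5 GB), 11 GB left
drive 4: place d8 (5 GB), 6 GB left
drive 4: place d9 (6 GB), 0 GB left
drive 5: place d10 (6 GB), 10 GB left
drive 5: place d11 (6 GB), 4 GB left
drive 6: place d12 (5 GB), 11 GB left
drive 6: place d13 (6 GB), 5 GB left
drive 7: place d14 (6 GB), 10 GB left
drive 7: place d15 (6 GB), 4 GB left
drive 8: place d16 (6 GB), 10 GB left
drive 8: place d17 (5 GB), 5 GB left
drive 8: place d18 (5 GB), 0 GB left
Final drives: [6,6] [6,6] [6,6] [5,5,6] [6,6] [5,6] [6,6] [6,5,5].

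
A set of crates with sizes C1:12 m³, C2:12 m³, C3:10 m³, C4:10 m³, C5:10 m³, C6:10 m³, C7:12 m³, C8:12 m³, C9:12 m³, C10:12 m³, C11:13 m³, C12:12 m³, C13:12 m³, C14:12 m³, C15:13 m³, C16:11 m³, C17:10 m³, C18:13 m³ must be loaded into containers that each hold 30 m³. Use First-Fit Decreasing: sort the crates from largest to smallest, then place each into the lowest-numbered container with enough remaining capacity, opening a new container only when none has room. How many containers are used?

Sorted descending: 13, 13, 13, 12, 12, 12, 12, 12, 12, 12, 12, 12, 11, 10, 10, 10, 10, 10.
Put 13 m³ in container 1; 17 m³ remain.
Put 13 m³ in container 1; 4 m³ remain.
Put 13 m³ in container 2; 17 m³ remain.
Put 12 m³ in container 2; 5 m³ remain.
Put 12 m³ in container 3; 18 m³ remain.
Put 12 m³ in container 3; 6 m³ remain.
Put 12 m³ in container 4; 18 m³ remain.
Put 12 m³ in container 4; 6 m³ remain.
Put 12 m³ in container 5; 18 m³ remain.
Put 12 m³ in container 5; 6 m³ remain.
Put 12 m³ in container 6; 18 m³ remain.
Put 12 m³ in container 6; 6 m³ remain.
Put 11 m³ in container 7; 19 m³ remain.
Put 10 m³ in container 7; 9 m³ remain.
Put 10 m³ in container 8; 20 m³ remain.
Put 10 m³ in container 8; 10 m³ remain.
Put 10 m³ in container 8; 0 m³ remain.
Put 10 m³ in container 9; 20 m³ remain.
Final containers: [13,13] [13,12] [12,12] [12,12] [12,12] [12,12] [11,10] [10,10,10] [10].

9 containers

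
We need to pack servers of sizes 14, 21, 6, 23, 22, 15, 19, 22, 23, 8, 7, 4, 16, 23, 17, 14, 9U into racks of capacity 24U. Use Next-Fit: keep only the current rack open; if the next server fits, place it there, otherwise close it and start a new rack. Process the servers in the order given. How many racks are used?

14 racks

Put 14U in rack 1; 10U remain.
Put 21U in rack 2; 3U remain.
Put 6U in rack 3; 18U remain.
Put 23U in rack 4; 1U remain.
Put 22U in rack 5; 2U remain.
Put 15U in rack 6; 9U remain.
Put 19U in rack 7; 5U remain.
Put 22U in rack 8; 2U remain.
Put 23U in rack 9; 1U remain.
Put 8U in rack 10; 16U remain.
Put 7U in rack 10; 9U remain.
Put 4U in rack 10; 5U remain.
Put 16U in rack 11; 8U remain.
Put 23U in rack 12; 1U remain.
Put 17U in rack 13; 7U remain.
Put 14U in rack 14; 10U remain.
Put 9U in rack 14; 1U remain.
Final racks: [14] [21] [6] [23] [22] [15] [19] [22] [23] [8,7,4] [16] [23] [17] [14,9].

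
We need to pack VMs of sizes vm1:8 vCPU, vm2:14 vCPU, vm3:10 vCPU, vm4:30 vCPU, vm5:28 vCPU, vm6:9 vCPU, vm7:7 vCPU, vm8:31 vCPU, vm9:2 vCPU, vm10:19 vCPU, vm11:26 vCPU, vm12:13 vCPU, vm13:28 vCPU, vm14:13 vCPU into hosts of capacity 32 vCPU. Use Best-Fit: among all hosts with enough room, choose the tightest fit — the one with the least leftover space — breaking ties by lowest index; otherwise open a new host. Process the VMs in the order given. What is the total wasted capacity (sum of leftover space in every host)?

18

Put vm1 (8 vCPU) in host 1; 24 vCPU remain.
Put vm2 (14 vCPU) in host 1; 10 vCPU remain.
Put vm3 (10 vCPU) in host 1; 0 vCPU remain.
Put vm4 (30 vCPU) in host 2; 2 vCPU remain.
Put vm5 (28 vCPU) in host 3; 4 vCPU remain.
Put vm6 (9 vCPU) in host 4; 23 vCPU remain.
Put vm7 (7 vCPU) in host 4; 16 vCPU remain.
Put vm8 (31 vCPU) in host 5; 1 vCPU remain.
Put vm9 (2 vCPU) in host 2; 0 vCPU remain.
Put vm10 (19 vCPU) in host 6; 13 vCPU remain.
Put vm11 (26 vCPU) in host 7; 6 vCPU remain.
Put vm12 (13 vCPU) in host 6; 0 vCPU remain.
Put vm13 (28 vCPU) in host 8; 4 vCPU remain.
Put vm14 (13 vCPU) in host 4; 3 vCPU remain.
8 hosts × 32 vCPU = 256 vCPU; used 238 vCPU; unused 18 vCPU.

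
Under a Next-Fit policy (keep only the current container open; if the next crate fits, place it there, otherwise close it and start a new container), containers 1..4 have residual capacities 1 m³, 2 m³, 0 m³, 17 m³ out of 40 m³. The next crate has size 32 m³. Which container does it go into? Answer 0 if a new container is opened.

Next-Fit only looks at container 4, which has 17 m³ free.
32 m³ does not fit, so a new container is opened.

0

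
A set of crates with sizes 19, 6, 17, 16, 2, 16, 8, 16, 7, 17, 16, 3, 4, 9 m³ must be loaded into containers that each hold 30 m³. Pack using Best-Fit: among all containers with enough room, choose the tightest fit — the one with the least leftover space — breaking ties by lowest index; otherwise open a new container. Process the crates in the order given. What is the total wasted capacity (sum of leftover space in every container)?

54

19 m³ → container 1 (remaining 11 m³)
6 m³ → container 1 (remaining 5 m³)
17 m³ → container 2 (remaining 13 m³)
16 m³ → container 3 (remaining 14 m³)
2 m³ → container 1 (remaining 3 m³)
16 m³ → container 4 (remaining 14 m³)
8 m³ → container 2 (remaining 5 m³)
16 m³ → container 5 (remaining 14 m³)
7 m³ → container 3 (remaining 7 m³)
17 m³ → container 6 (remaining 13 m³)
16 m³ → container 7 (remaining 14 m³)
3 m³ → container 1 (remaining 0 m³)
4 m³ → container 2 (remaining 1 m³)
9 m³ → container 6 (remaining 4 m³)
7 containers × 30 m³ = 210 m³; used 156 m³; unused 54 m³.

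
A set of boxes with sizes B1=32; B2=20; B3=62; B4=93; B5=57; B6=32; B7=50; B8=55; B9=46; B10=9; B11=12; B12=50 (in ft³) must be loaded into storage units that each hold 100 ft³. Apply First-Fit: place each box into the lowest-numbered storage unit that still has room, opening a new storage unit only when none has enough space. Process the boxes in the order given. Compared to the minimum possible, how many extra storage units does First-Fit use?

1

First-Fit: [32,20,32,9] [62,12] [93] [57] [50,46] [55] [50] → 7 storage units.
Total size 518 ft³; any packing needs at least ⌈518/100⌉ = 6 storage units.
An optimal packing achieves that bound: [93] [62,32] [57,32,9] [55,20,12] [50,50] [46] → 6 storage units.
Excess: 7 − 6 = 1.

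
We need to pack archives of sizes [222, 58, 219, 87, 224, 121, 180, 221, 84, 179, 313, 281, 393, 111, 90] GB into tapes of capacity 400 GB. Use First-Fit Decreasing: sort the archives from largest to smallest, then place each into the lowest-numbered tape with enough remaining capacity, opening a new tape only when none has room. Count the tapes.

Sorted descending: 393, 313, 281, 224, 222, 221, 219, 180, 179, 121, 111, 90, 87, 84, 58.
Put 393 GB in tape 1; 7 GB remain.
Put 313 GB in tape 2; 87 GB remain.
Put 281 GB in tape 3; 119 GB remain.
Put 224 GB in tape 4; 176 GB remain.
Put 222 GB in tape 5; 178 GB remain.
Put 221 GB in tape 6; 179 GB remain.
Put 219 GB in tape 7; 181 GB remain.
Put 180 GB in tape 7; 1 GB remain.
Put 179 GB in tape 6; 0 GB remain.
Put 121 GB in tape 4; 55 GB remain.
Put 111 GB in tape 3; 8 GB remain.
Put 90 GB in tape 5; 88 GB remain.
Put 87 GB in tape 2; 0 GB remain.
Put 84 GB in tape 5; 4 GB remain.
Put 58 GB in tape 8; 342 GB remain.

8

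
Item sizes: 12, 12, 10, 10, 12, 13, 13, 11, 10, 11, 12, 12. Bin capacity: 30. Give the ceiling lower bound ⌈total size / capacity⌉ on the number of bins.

5

Total size = 12 + 12 + 10 + 10 + 12 + 13 + 13 + 11 + 10 + 11 + 12 + 12 = 138.
⌈138 / 30⌉ = 5.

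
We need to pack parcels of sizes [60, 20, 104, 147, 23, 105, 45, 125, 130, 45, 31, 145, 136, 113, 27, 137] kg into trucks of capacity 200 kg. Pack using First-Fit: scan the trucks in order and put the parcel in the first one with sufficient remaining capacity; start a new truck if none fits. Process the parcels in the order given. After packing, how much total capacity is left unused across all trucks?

407

Put 60 kg in truck 1; 140 kg remain.
Put 20 kg in truck 1; 120 kg remain.
Put 104 kg in truck 1; 16 kg remain.
Put 147 kg in truck 2; 53 kg remain.
Put 23 kg in truck 2; 30 kg remain.
Put 105 kg in truck 3; 95 kg remain.
Put 45 kg in truck 3; 50 kg remain.
Put 125 kg in truck 4; 75 kg remain.
Put 130 kg in truck 5; 70 kg remain.
Put 45 kg in truck 3; 5 kg remain.
Put 31 kg in truck 4; 44 kg remain.
Put 145 kg in truck 6; 55 kg remain.
Put 136 kg in truck 7; 64 kg remain.
Put 113 kg in truck 8; 87 kg remain.
Put 27 kg in truck 2; 3 kg remain.
Put 137 kg in truck 9; 63 kg remain.
9 trucks × 200 kg = 1800 kg; used 1393 kg; unused 407 kg.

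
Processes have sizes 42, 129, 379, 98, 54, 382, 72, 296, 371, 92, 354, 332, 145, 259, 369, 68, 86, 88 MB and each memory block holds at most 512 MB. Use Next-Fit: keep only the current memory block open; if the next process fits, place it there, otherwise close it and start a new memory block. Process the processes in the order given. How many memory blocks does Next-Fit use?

10

Put 42 MB in memory block 1; 470 MB remain.
Put 129 MB in memory block 1; 341 MB remain.
Put 379 MB in memory block 2; 133 MB remain.
Put 98 MB in memory block 2; 35 MB remain.
Put 54 MB in memory block 3; 458 MB remain.
Put 382 MB in memory block 3; 76 MB remain.
Put 72 MB in memory block 3; 4 MB remain.
Put 296 MB in memory block 4; 216 MB remain.
Put 371 MB in memory block 5; 141 MB remain.
Put 92 MB in memory block 5; 49 MB remain.
Put 354 MB in memory block 6; 158 MB remain.
Put 332 MB in memory block 7; 180 MB remain.
Put 145 MB in memory block 7; 35 MB remain.
Put 259 MB in memory block 8; 253 MB remain.
Put 369 MB in memory block 9; 143 MB remain.
Put 68 MB in memory block 9; 75 MB remain.
Put 86 MB in memory block 10; 426 MB remain.
Put 88 MB in memory block 10; 338 MB remain.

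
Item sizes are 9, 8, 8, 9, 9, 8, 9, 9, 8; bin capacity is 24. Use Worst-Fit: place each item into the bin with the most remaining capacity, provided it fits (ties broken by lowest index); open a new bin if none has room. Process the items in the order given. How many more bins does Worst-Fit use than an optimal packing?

1

Worst-Fit: [9,8] [8,9] [9,8] [9,9] [8] → 5 bins.
Total size 77; any packing needs at least ⌈77/24⌉ = 4 bins.
An optimal packing achieves that bound: [9,9] [9,9] [9,8] [8,8,8] → 4 bins.
Excess: 5 − 4 = 1.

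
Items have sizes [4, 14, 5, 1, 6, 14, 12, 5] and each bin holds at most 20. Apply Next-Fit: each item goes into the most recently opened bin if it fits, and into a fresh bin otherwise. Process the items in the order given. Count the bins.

4

Put 4 in bin 1; 16 remain.
Put 14 in bin 1; 2 remain.
Put 5 in bin 2; 15 remain.
Put 1 in bin 2; 14 remain.
Put 6 in bin 2; 8 remain.
Put 14 in bin 3; 6 remain.
Put 12 in bin 4; 8 remain.
Put 5 in bin 4; 3 remain.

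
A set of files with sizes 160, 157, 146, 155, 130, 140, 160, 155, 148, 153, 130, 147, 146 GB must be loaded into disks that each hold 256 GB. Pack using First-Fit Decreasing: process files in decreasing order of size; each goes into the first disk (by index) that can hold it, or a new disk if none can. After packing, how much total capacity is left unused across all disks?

Sorted descending: 160, 160, 157, 155, 155, 153, 148, 147, 146, 146, 140, 130, 130.
disk 1: place 160 GB, 96 GB left
disk 2: place 160 GB, 96 GB left
disk 3: place 157 GB, 99 GB left
disk 4: place 155 GB, 101 GB left
disk 5: place 155 GB, 101 GB left
disk 6: place 153 GB, 103 GB left
disk 7: place 148 GB, 108 GB left
disk 8: place 147 GB, 109 GB left
disk 9: place 146 GB, 110 GB left
disk 10: place 146 GB, 110 GB left
disk 11: place 140 GB, 116 GB left
disk 12: place 130 GB, 126 GB left
disk 13: place 130 GB, 126 GB left
13 disks × 256 GB = 3328 GB; used 1927 GB; unused 1401 GB.

1401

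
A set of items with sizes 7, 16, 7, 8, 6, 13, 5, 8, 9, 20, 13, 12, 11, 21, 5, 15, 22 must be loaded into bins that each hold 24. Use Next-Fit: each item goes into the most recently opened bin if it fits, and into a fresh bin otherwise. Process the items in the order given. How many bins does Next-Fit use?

10

bin 1: place 7, 17 left
bin 1: place 16, 1 left
bin 2: place 7, 17 left
bin 2: place 8, 9 left
bin 2: place 6, 3 left
bin 3: place 13, 11 left
bin 3: place 5, 6 left
bin 4: place 8, 16 left
bin 4: place 9, 7 left
bin 5: place 20, 4 left
bin 6: place 13, 11 left
bin 7: place 12, 12 left
bin 7: place 11, 1 left
bin 8: place 21, 3 left
bin 9: place 5, 19 left
bin 9: place 15, 4 left
bin 10: place 22, 2 left
Final bins: [7,16] [7,8,6] [13,5] [8,9] [20] [13] [12,11] [21] [5,15] [22].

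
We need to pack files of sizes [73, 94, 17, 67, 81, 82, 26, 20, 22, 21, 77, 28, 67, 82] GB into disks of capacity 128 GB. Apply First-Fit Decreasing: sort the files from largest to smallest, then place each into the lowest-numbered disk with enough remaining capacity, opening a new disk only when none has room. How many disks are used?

Sorted descending: 94, 82, 82, 81, 77, 73, 67, 67, 28, 26, 22, 21, 20, 17.
94 GB → disk 1 (remaining 34 GB)
82 GB → disk 2 (remaining 46 GB)
82 GB → disk 3 (remaining 46 GB)
81 GB → disk 4 (remaining 47 GB)
77 GB → disk 5 (remaining 51 GB)
73 GB → disk 6 (remaining 55 GB)
67 GB → disk 7 (remaining 61 GB)
67 GB → disk 8 (remaining 61 GB)
28 GB → disk 1 (remaining 6 GB)
26 GB → disk 2 (remaining 20 GB)
22 GB → disk 3 (remaining 24 GB)
21 GB → disk 3 (remaining 3 GB)
20 GB → disk 2 (remaining 0 GB)
17 GB → disk 4 (remaining 30 GB)

8 disks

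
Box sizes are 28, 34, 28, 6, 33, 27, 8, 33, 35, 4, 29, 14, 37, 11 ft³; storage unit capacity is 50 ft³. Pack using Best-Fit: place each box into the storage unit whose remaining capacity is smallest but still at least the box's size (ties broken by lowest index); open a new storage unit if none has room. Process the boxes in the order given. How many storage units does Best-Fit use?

9

28 ft³ → storage unit 1 (remaining 22 ft³)
34 ft³ → storage unit 2 (remaining 16 ft³)
28 ft³ → storage unit 3 (remaining 22 ft³)
6 ft³ → storage unit 2 (remaining 10 ft³)
33 ft³ → storage unit 4 (remaining 17 ft³)
27 ft³ → storage unit 5 (remaining 23 ft³)
8 ft³ → storage unit 2 (remaining 2 ft³)
33 ft³ → storage unit 6 (remaining 17 ft³)
35 ft³ → storage unit 7 (remaining 15 ft³)
4 ft³ → storage unit 7 (remaining 11 ft³)
29 ft³ → storage unit 8 (remaining 21 ft³)
14 ft³ → storage unit 4 (remaining 3 ft³)
37 ft³ → storage unit 9 (remaining 13 ft³)
11 ft³ → storage unit 7 (remaining 0 ft³)
Final storage units: [28] [34,6,8] [28] [33,14] [27] [33] [35,4,11] [29] [37].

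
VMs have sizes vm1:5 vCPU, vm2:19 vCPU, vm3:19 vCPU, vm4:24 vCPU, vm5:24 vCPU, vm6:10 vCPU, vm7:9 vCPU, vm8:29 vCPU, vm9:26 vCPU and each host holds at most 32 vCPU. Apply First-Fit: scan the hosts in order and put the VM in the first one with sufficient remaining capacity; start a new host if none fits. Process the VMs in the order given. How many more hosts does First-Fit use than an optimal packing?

1

First-Fit: [5,19] [19,10] [24] [24] [9] [29] [26] → 7 hosts.
Total size 165 vCPU; any packing needs at least ⌈165/32⌉ = 6 hosts.
An optimal packing achieves that bound: [29] [26,5] [24] [24] [19,10] [19,9] → 6 hosts.
Excess: 7 − 6 = 1.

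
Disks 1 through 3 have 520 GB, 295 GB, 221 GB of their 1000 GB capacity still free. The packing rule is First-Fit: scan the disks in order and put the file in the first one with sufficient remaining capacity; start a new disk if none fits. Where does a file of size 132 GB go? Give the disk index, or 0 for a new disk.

1

Disks with room: disk 1 (520 GB), disk 2 (295 GB), disk 3 (221 GB).
The first with room is disk 1.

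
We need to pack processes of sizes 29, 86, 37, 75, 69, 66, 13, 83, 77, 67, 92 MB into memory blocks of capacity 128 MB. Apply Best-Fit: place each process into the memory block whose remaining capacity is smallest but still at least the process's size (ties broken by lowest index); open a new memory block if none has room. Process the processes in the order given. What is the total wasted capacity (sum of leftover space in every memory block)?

330

memory block 1: place 29 MB, 99 MB left
memory block 1: place 86 MB, 13 MB left
memory block 2: place 37 MB, 91 MB left
memory block 2: place 75 MB, 16 MB left
memory block 3: place 69 MB, 59 MB left
memory block 4: place 66 MB, 62 MB left
memory block 1: place 13 MB, 0 MB left
memory block 5: place 83 MB, 45 MB left
memory block 6: place 77 MB, 51 MB left
memory block 7: place 67 MB, 61 MB left
memory block 8: place 92 MB, 36 MB left
8 memory blocks × 128 MB = 1024 MB; used 694 MB; unused 330 MB.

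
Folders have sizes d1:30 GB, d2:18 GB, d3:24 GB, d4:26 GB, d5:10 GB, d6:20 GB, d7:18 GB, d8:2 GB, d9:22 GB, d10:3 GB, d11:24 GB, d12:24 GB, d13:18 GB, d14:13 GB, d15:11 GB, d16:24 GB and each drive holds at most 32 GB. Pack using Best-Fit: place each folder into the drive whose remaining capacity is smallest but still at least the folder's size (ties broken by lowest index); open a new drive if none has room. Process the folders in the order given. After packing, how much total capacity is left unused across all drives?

65

Put d1 (30 GB) in drive 1; 2 GB remain.
Put d2 (18 GB) in drive 2; 14 GB remain.
Put d3 (24 GB) in drive 3; 8 GB remain.
Put d4 (26 GB) in drive 4; 6 GB remain.
Put d5 (10 GB) in drive 2; 4 GB remain.
Put d6 (20 GB) in drive 5; 12 GB remain.
Put d7 (18 GB) in drive 6; 14 GB remain.
Put d8 (2 GB) in drive 1; 0 GB remain.
Put d9 (22 GB) in drive 7; 10 GB remain.
Put d10 (3 GB) in drive 2; 1 GB remain.
Put d11 (24 GB) in drive 8; 8 GB remain.
Put d12 (24 GB) in drive 9; 8 GB remain.
Put d13 (18 GB) in drive 10; 14 GB remain.
Put d14 (13 GB) in drive 6; 1 GB remain.
Put d15 (11 GB) in drive 5; 1 GB remain.
Put d16 (24 GB) in drive 11; 8 GB remain.
11 drives × 32 GB = 352 GB; used 287 GB; unused 65 GB.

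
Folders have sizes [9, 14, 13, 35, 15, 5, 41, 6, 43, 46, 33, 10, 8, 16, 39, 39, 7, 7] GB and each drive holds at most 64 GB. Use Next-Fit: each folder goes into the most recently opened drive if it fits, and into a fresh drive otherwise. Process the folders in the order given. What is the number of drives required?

9 GB → drive 1 (remaining 55 GB)
14 GB → drive 1 (remaining 41 GB)
13 GB → drive 1 (remaining 28 GB)
35 GB → drive 2 (remaining 29 GB)
15 GB → drive 2 (remaining 14 GB)
5 GB → drive 2 (remaining 9 GB)
41 GB → drive 3 (remaining 23 GB)
6 GB → drive 3 (remaining 17 GB)
43 GB → drive 4 (remaining 21 GB)
46 GB → drive 5 (remaining 18 GB)
33 GB → drive 6 (remaining 31 GB)
10 GB → drive 6 (remaining 21 GB)
8 GB → drive 6 (remaining 13 GB)
16 GB → drive 7 (remaining 48 GB)
39 GB → drive 7 (remaining 9 GB)
39 GB → drive 8 (remaining 25 GB)
7 GB → drive 8 (remaining 18 GB)
7 GB → drive 8 (remaining 11 GB)
Final drives: [9,14,13] [35,15,5] [41,6] [43] [46] [33,10,8] [16,39] [39,7,7].

8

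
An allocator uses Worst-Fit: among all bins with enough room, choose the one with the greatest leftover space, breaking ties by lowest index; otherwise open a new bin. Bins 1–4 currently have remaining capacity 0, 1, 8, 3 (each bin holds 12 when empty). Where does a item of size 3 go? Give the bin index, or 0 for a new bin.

Bins with room: bin 3 (8), bin 4 (3).
Most room is bin 3 with 8 free.

3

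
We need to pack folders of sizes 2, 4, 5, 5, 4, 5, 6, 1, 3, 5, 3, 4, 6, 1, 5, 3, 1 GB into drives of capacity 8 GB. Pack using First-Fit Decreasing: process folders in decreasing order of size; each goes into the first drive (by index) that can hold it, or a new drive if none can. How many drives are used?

9

Sorted descending: 6, 6, 5, 5, 5, 5, 5, 4, 4, 4, 3, 3, 3, 2, 1, 1, 1.
6 GB → drive 1 (remaining 2 GB)
6 GB → drive 2 (remaining 2 GB)
5 GB → drive 3 (remaining 3 GB)
5 GB → drive 4 (remaining 3 GB)
5 GB → drive 5 (remaining 3 GB)
5 GB → drive 6 (remaining 3 GB)
5 GB → drive 7 (remaining 3 GB)
4 GB → drive 8 (remaining 4 GB)
4 GB → drive 8 (remaining 0 GB)
4 GB → drive 9 (remaining 4 GB)
3 GB → drive 3 (remaining 0 GB)
3 GB → drive 4 (remaining 0 GB)
3 GB → drive 5 (remaining 0 GB)
2 GB → drive 1 (remaining 0 GB)
1 GB → drive 2 (remaining 1 GB)
1 GB → drive 2 (remaining 0 GB)
1 GB → drive 6 (remaining 2 GB)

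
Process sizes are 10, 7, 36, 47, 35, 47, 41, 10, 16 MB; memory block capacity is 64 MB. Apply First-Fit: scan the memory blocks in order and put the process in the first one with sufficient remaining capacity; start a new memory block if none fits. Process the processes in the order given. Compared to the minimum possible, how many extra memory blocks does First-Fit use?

First-Fit: [10,7,36,10] [47,16] [35] [47] [41] → 5 memory blocks.
5 processes exceed 32 MB (half the capacity), and no two of those can share a memory block, so at least 5 memory blocks are needed.
So 5 is already optimal.

0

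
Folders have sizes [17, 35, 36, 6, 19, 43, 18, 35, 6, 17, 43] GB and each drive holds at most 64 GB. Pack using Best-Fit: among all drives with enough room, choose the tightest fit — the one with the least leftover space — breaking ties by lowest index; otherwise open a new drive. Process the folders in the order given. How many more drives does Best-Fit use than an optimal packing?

0

Best-Fit: [17,35,6,6] [36,19] [43,18] [35,17] [43] → 5 drives.
Total size 275 GB; any packing needs at least ⌈275/64⌉ = 5 drives.
So 5 is already optimal.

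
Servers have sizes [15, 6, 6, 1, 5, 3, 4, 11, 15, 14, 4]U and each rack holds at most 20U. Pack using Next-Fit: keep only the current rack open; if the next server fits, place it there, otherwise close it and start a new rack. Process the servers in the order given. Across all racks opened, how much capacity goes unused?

Put 15U in rack 1; 5U remain.
Put 6U in rack 2; 14U remain.
Put 6U in rack 2; 8U remain.
Put 1U in rack 2; 7U remain.
Put 5U in rack 2; 2U remain.
Put 3U in rack 3; 17U remain.
Put 4U in rack 3; 13U remain.
Put 11U in rack 3; 2U remain.
Put 15U in rack 4; 5U remain.
Put 14U in rack 5; 6U remain.
Put 4U in rack 5; 2U remain.
5 racks × 20U = 100U; used 84U; unused 16U.

16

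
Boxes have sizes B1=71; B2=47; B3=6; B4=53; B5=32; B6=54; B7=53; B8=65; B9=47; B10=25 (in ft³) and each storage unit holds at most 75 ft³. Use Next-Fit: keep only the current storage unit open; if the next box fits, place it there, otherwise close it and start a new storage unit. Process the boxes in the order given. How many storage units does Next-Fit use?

8

storage unit 1: place B1 (71 ft³), 4 ft³ left
storage unit 2: place B2 (47 ft³), 28 ft³ left
storage unit 2: place B3 (6 ft³), 22 ft³ left
storage unit 3: place B4 (53 ft³), 22 ft³ left
storage unit 4: place B5 (32 ft³), 43 ft³ left
storage unit 5: place B6 (54 ft³), 21 ft³ left
storage unit 6: place B7 (53 ft³), 22 ft³ left
storage unit 7: place B8 (65 ft³), 10 ft³ left
storage unit 8: place B9 (47 ft³), 28 ft³ left
storage unit 8: place B10 (25 ft³), 3 ft³ left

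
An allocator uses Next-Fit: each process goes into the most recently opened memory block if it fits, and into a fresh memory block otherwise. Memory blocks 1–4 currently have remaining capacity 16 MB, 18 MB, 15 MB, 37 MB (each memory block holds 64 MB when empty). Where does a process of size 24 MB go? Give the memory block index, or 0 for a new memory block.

Next-Fit only looks at memory block 4, which has 37 MB free.
24 MB fits there.

4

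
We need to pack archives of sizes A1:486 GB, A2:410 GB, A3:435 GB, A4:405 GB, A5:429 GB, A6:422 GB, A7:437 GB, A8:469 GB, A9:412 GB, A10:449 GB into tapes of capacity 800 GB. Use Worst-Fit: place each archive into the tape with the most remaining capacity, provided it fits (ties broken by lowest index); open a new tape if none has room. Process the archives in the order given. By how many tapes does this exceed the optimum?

0

Worst-Fit: [486] [410] [435] [405] [429] [422] [437] [469] [412] [449] → 10 tapes.
10 archives exceed 400 GB (half the capacity), and no two of those can share a tape, so at least 10 tapes are needed.
So 10 is already optimal.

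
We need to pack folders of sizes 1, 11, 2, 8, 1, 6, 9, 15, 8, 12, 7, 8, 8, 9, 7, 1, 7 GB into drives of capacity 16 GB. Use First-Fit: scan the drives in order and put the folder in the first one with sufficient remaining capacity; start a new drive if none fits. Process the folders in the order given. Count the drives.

Put 1 GB in drive 1; 15 GB remain.
Put 11 GB in drive 1; 4 GB remain.
Put 2 GB in drive 1; 2 GB remain.
Put 8 GB in drive 2; 8 GB remain.
Put 1 GB in drive 1; 1 GB remain.
Put 6 GB in drive 2; 2 GB remain.
Put 9 GB in drive 3; 7 GB remain.
Put 15 GB in drive 4; 1 GB remain.
Put 8 GB in drive 5; 8 GB remain.
Put 12 GB in drive 6; 4 GB remain.
Put 7 GB in drive 3; 0 GB remain.
Put 8 GB in drive 5; 0 GB remain.
Put 8 GB in drive 7; 8 GB remain.
Put 9 GB in drive 8; 7 GB remain.
Put 7 GB in drive 7; 1 GB remain.
Put 1 GB in drive 1; 0 GB remain.
Put 7 GB in drive 8; 0 GB remain.

8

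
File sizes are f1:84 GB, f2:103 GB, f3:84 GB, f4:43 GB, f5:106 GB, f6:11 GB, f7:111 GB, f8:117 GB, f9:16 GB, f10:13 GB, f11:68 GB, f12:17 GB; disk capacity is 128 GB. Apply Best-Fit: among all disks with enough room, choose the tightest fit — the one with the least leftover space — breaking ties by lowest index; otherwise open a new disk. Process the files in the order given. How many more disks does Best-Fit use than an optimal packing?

Best-Fit: [84,43] [103,13] [84,17] [106,11] [111,16] [117] [68] → 7 disks.
Total size 773 GB; any packing needs at least ⌈773/128⌉ = 7 disks.
So 7 is already optimal.

0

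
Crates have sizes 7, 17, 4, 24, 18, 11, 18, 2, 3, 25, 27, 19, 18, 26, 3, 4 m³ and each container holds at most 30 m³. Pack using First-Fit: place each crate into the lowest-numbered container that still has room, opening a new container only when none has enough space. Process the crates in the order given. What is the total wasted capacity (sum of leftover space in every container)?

Put 7 m³ in container 1; 23 m³ remain.
Put 17 m³ in container 1; 6 m³ remain.
Put 4 m³ in container 1; 2 m³ remain.
Put 24 m³ in container 2; 6 m³ remain.
Put 18 m³ in container 3; 12 m³ remain.
Put 11 m³ in container 3; 1 m³ remain.
Put 18 m³ in container 4; 12 m³ remain.
Put 2 m³ in container 1; 0 m³ remain.
Put 3 m³ in container 2; 3 m³ remain.
Put 25 m³ in container 5; 5 m³ remain.
Put 27 m³ in container 6; 3 m³ remain.
Put 19 m³ in container 7; 11 m³ remain.
Put 18 m³ in container 8; 12 m³ remain.
Put 26 m³ in container 9; 4 m³ remain.
Put 3 m³ in container 2; 0 m³ remain.
Put 4 m³ in container 4; 8 m³ remain.
9 containers × 30 m³ = 270 m³; used 226 m³; unused 44 m³.

44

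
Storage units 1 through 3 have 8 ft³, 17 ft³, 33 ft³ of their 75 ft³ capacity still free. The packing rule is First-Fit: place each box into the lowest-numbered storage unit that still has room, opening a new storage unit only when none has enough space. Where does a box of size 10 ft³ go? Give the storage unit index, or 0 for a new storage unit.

2

Storage units with room: storage unit 2 (17 ft³), storage unit 3 (33 ft³).
The first with room is storage unit 2.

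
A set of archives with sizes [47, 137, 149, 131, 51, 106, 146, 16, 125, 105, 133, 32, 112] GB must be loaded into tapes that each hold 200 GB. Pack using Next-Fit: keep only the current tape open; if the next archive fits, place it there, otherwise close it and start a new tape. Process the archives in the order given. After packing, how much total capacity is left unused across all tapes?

Put 47 GB in tape 1; 153 GB remain.
Put 137 GB in tape 1; 16 GB remain.
Put 149 GB in tape 2; 51 GB remain.
Put 131 GB in tape 3; 69 GB remain.
Put 51 GB in tape 3; 18 GB remain.
Put 106 GB in tape 4; 94 GB remain.
Put 146 GB in tape 5; 54 GB remain.
Put 16 GB in tape 5; 38 GB remain.
Put 125 GB in tape 6; 75 GB remain.
Put 105 GB in tape 7; 95 GB remain.
Put 133 GB in tape 8; 67 GB remain.
Put 32 GB in tape 8; 35 GB remain.
Put 112 GB in tape 9; 88 GB remain.
9 tapes × 200 GB = 1800 GB; used 1290 GB; unused 510 GB.

510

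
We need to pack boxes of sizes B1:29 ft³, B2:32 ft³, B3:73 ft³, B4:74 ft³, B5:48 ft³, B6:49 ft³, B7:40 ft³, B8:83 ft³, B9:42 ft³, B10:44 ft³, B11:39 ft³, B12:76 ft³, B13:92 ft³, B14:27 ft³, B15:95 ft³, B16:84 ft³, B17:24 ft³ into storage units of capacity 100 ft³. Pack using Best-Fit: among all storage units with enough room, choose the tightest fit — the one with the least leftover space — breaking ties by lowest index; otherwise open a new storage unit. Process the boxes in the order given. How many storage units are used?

11

Put B1 (29 ft³) in storage unit 1; 71 ft³ remain.
Put B2 (32 ft³) in storage unit 1; 39 ft³ remain.
Put B3 (73 ft³) in storage unit 2; 27 ft³ remain.
Put B4 (74 ft³) in storage unit 3; 26 ft³ remain.
Put B5 (48 ft³) in storage unit 4; 52 ft³ remain.
Put B6 (49 ft³) in storage unit 4; 3 ft³ remain.
Put B7 (40 ft³) in storage unit 5; 60 ft³ remain.
Put B8 (83 ft³) in storage unit 6; 17 ft³ remain.
Put B9 (42 ft³) in storage unit 5; 18 ft³ remain.
Put B10 (44 ft³) in storage unit 7; 56 ft³ remain.
Put B11 (39 ft³) in storage unit 1; 0 ft³ remain.
Put B12 (76 ft³) in storage unit 8; 24 ft³ remain.
Put B13 (92 ft³) in storage unit 9; 8 ft³ remain.
Put B14 (27 ft³) in storage unit 2; 0 ft³ remain.
Put B15 (95 ft³) in storage unit 10; 5 ft³ remain.
Put B16 (84 ft³) in storage unit 11; 16 ft³ remain.
Put B17 (24 ft³) in storage unit 8; 0 ft³ remain.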